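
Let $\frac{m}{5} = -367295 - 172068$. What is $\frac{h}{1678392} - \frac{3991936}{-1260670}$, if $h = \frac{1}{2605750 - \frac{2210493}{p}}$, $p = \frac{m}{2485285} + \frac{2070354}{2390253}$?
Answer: $\frac{335418188534540023194999689291}{105926459677668255972545952120} \approx 3.1665$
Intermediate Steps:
$m = -2696815$ ($m = 5 \left(-367295 - 172068\right) = 5 \left(-539363\right) = -2696815$)
$p = - \frac{7882729717}{36002787437}$ ($p = - \frac{2696815}{2485285} + \frac{2070354}{2390253} = \left(-2696815\right) \frac{1}{2485285} + 2070354 \cdot \frac{1}{2390253} = - \frac{49033}{45187} + \frac{690118}{796751} = - \frac{7882729717}{36002787437} \approx -0.21895$)
$h = \frac{7882729717}{100124332570049191}$ ($h = \frac{1}{2605750 - \frac{2210493}{- \frac{7882729717}{36002787437}}} = \frac{1}{2605750 - - \frac{79583909609976441}{7882729717}} = \frac{1}{2605750 + \frac{79583909609976441}{7882729717}} = \frac{1}{\frac{100124332570049191}{7882729717}} = \frac{7882729717}{100124332570049191} \approx 7.8729 \cdot 10^{-8}$)
$\frac{h}{1678392} - \frac{3991936}{-1260670} = \frac{7882729717}{100124332570049191 \cdot 1678392} - \frac{3991936}{-1260670} = \frac{7882729717}{100124332570049191} \cdot \frac{1}{1678392} - - \frac{1995968}{630335} = \frac{7882729717}{168047878790910001780872} + \frac{1995968}{630335} = \frac{335418188534540023194999689291}{105926459677668255972545952120}$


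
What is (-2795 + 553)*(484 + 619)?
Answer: -2472926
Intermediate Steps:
(-2795 + 553)*(484 + 619) = -2242*1103 = -2472926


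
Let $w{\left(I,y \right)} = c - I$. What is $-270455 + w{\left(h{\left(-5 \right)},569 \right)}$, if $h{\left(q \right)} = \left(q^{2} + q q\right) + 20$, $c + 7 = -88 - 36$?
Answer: $-270656$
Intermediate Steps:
$c = -131$ ($c = -7 - 124 = -131$)
$h{\left(q \right)} = 20 + 2 q^{2}$ ($h{\left(q \right)} = \left(q^{2} + q^{2}\right) + 20 = 2 q^{2} + 20 = 20 + 2 q^{2}$)
$w{\left(I,y \right)} = -131 - I$
$-270455 + w{\left(h{\left(-5 \right)},569 \right)} = -270455 - \left(151 + 50\right) = -270455 - 201 = -270656$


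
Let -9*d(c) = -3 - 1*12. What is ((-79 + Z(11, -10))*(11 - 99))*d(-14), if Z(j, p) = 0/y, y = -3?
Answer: 34760/3 ≈ 11587.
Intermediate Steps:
d(c) = 5/3 (d(c) = -(-3 - 1*12)/9 = -(-3 - 12)/9 = -⅑*(-15) = 5/3)
Z(j, p) = 0 (Z(j, p) = 0/(-3) = 0*(-⅓) = 0)
((-79 + Z(11, -10))*(11 - 99))*d(-14) = ((-79 + 0)*(11 - 99))*(5/3) = -79*(-88)*(5/3) = 6952*(5/3) = 34760/3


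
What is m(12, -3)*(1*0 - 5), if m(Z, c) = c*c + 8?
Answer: -85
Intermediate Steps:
m(Z, c) = 8 + c² (m(Z, c) = c² + 8 = 8 + c²)
m(12, -3)*(1*0 - 5) = (8 + (-3)²)*(1*0 - 5) = (8 + 9)*(0 - 5) = 17*(-5) = -85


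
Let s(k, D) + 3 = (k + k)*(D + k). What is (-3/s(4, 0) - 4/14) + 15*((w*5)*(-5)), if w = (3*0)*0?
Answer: -79/203 ≈ -0.38916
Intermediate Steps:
s(k, D) = -3 + 2*k*(D + k) (s(k, D) = -3 + (k + k)*(D + k) = -3 + (2*k)*(D + k) = -3 + 2*k*(D + k))
w = 0 (w = 0*0 = 0)
(-3/s(4, 0) - 4/14) + 15*((w*5)*(-5)) = (-3/(-3 + 2*4**2 + 2*0*4) - 4/14) + 15*((0*5)*(-5)) = (-3/(-3 + 2*16 + 0) - 4*1/14) + 15*(0*(-5)) = (-3/(-3 + 32 + 0) - 2/7) + 15*0 = (-3/29 - 2/7) + 0 = -79/203 + 0 = -79/203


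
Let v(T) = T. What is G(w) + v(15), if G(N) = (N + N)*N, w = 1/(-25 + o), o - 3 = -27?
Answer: 36017/2401 ≈ 15.001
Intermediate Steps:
o = -24 (o = 3 - 27 = -24)
w = -1/49 (w = 1/(-25 - 24) = 1/(-49) = -1/49 ≈ -0.020408)
G(N) = 2*N² (G(N) = (2*N)*N = 2*N²)
G(w) + v(15) = 2*(-1/49)² + 15 = 2*(1/2401) + 15 = 2/2401 + 15 = 36017/2401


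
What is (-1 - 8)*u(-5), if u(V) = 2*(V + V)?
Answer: 180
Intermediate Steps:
u(V) = 4*V (u(V) = 2*(2*V) = 4*V)
(-1 - 8)*u(-5) = (-1 - 8)*(4*(-5)) = -9*(-20) = 180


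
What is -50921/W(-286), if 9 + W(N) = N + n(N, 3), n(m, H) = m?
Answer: 50921/581 ≈ 87.644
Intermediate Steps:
W(N) = -9 + 2*N (W(N) = -9 + (N + N) = -9 + 2*N)
-50921/W(-286) = -50921/(-9 + 2*(-286)) = -50921/(-9 - 572) = -50921/(-581) = -50921*(-1/581) = 50921/581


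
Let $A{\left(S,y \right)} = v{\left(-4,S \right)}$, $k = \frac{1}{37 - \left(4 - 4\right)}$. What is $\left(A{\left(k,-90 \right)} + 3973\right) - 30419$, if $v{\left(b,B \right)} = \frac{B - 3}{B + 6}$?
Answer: $- \frac{5897568}{223} \approx -26447.0$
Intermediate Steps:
$k = \frac{1}{37}$ ($k = \frac{1}{37 - 0} = \frac{1}{37 + 0} = \frac{1}{37} \approx 0.027027$)
$v{\left(b,B \right)} = \frac{-3 + B}{6 + B}$
$A{\left(S,y \right)} = \frac{-3 + S}{6 + S}$
$\left(A{\left(k,-90 \right)} + 3973\right) - 30419 = \left(\frac{-3 + \frac{1}{37}}{6 + \frac{1}{37}} + 3973\right) - 30419 = \left(\frac{1}{\frac{223}{37}} \left(- \frac{110}{37}\right) + 3973\right) - 30419 = \left(\frac{37}{223} \left(- \frac{110}{37}\right) + 3973\right) - 30419 = \left(- \frac{110}{223} + 3973\right) - 30419 = \frac{885869}{223} - 30419 = - \frac{5897568}{223}$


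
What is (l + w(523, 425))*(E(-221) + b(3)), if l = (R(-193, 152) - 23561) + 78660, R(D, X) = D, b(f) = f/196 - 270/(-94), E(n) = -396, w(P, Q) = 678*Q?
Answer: -44368792452/329 ≈ -1.3486e+8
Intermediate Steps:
b(f) = 135/47 + f/196 (b(f) = f*(1/196) - 270*(-1/94) = f/196 + 135/47 = 135/47 + f/196)
l = 54906 (l = (-193 - 23561) + 78660 = -23754 + 78660 = 54906)
(l + w(523, 425))*(E(-221) + b(3)) = (54906 + 678*425)*(-396 + (135/47 + (1/196)*3)) = (54906 + 288150)*(-396 + (135/47 + 3/196)) = 343056*(-396 + 26601/9212) = 343056*(-3621351/9212) = -44368792452/329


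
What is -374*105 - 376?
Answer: -39646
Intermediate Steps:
-374*105 - 376 = -39270 - 376 = -39646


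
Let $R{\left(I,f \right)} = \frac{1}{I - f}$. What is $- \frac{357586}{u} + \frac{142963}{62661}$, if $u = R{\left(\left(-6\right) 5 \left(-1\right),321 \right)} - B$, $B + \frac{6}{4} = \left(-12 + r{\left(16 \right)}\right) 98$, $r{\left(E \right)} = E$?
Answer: $\frac{13073188903271}{14241153453} \approx 917.99$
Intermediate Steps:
$B = \frac{781}{2}$ ($B = - \frac{3}{2} + \left(-12 + 16\right) 98 = - \frac{3}{2} + 4 \cdot 98 = - \frac{3}{2} + 392 = \frac{781}{2} \approx 390.5$)
$u = - \frac{227273}{582}$ ($u = \frac{1}{\left(-6\right) 5 \left(-1\right) - 321} - \frac{781}{2} = \frac{1}{\left(-30\right) \left(-1\right) - 321} - \frac{781}{2} = \frac{1}{30 - 321} - \frac{781}{2} = \frac{1}{-291} - \frac{781}{2} = - \frac{1}{291} - \frac{781}{2} = - \frac{227273}{582} \approx -390.5$)
$- \frac{357586}{u} + \frac{142963}{62661} = - \frac{357586}{- \frac{227273}{582}} + \frac{142963}{62661} = \left(-357586\right) \left(- \frac{582}{227273}\right) + 142963 \cdot \frac{1}{62661} = \frac{208115052}{227273} + \frac{142963}{62661} = \frac{13073188903271}{14241153453}$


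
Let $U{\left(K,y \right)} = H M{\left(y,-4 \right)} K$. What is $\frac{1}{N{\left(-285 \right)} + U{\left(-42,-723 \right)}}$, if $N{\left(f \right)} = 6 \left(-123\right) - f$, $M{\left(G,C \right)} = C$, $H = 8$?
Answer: $\frac{1}{891} \approx 0.0011223$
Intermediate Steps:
$N{\left(f \right)} = -738 - f$
$U{\left(K,y \right)} = - 32 K$ ($U{\left(K,y \right)} = 8 \left(-4\right) K = - 32 K$)
$\frac{1}{N{\left(-285 \right)} + U{\left(-42,-723 \right)}} = \frac{1}{\left(-738 - -285\right) - -1344} = \frac{1}{\left(-738 + 285\right) + 1344} = \frac{1}{-453 + 1344} = \frac{1}{891}$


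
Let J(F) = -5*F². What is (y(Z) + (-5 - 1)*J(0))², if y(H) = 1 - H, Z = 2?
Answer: 1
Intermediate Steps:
(y(Z) + (-5 - 1)*J(0))² = ((1 - 1*2) + (-5 - 1)*(-5*0²))² = ((1 - 2) - (-30)*0)² = (-1 - 6*0)² = (-1 + 0)² = (-1)² = 1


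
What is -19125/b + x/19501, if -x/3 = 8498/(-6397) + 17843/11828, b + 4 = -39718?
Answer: 14108830120134609/29305265494845476 ≈ 0.48144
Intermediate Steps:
b = -39722 (b = -4 - 39718 = -39722)
x = -40881981/75663716 (x = -3*(8498/(-6397) + 17843/11828) = -3*(8498*(-1/6397) + 17843*(1/11828)) = -3*(-8498/6397 + 17843/11828) = -3*13627327/75663716 = -40881981/75663716 ≈ -0.54031)
-19125/b + x/19501 = -19125/(-39722) - 40881981/75663716/19501 = -19125*(-1/39722) - 40881981/75663716*1/19501 = 19125/39722 - 40881981/1475518125716 = 14108830120134609/29305265494845476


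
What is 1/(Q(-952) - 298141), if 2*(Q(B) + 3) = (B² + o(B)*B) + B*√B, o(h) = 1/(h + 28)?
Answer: 168804273/26400997392289 + 1036728*I*√238/26400997392289 ≈ 6.3939e-6 + 6.0581e-7*I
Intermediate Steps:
o(h) = 1/(28 + h)
Q(B) = -3 + B²/2 + B^(3/2)/2 + B/(2*(28 + B)) (Q(B) = -3 + ((B² + B/(28 + B)) + B*√B)/2 = -3 + ((B² + B/(28 + B)) + B^(3/2))/2 = -3 + (B² + B^(3/2) + B/(28 + B))/2 = -3 + (B²/2 + B^(3/2)/2 + B/(2*(28 + B))) = -3 + B²/2 + B^(3/2)/2 + B/(2*(28 + B)))
1/(Q(-952) - 298141) = 1/((-952 + (28 - 952)*(-6 + (-952)² + (-952)^(3/2)))/(2*(28 - 952)) - 298141) = 1/((½)*(-952 - 924*(-6 + 906304 - 1904*I*√238))/(-924) - 298141) = 1/((½)*(-1/924)*(-952 - 924*(906298 - 1904*I*√238)) - 298141) = 1/((½)*(-1/924)*(-952 + (-837419352 + 1759296*I*√238)) - 298141) = 1/((½)*(-1/924)*(-837420304 + 1759296*I*√238) - 298141) = 1/((14953934/33 - 952*I*√238) - 298141) = 1/(5115281/33 - 952*I*√238)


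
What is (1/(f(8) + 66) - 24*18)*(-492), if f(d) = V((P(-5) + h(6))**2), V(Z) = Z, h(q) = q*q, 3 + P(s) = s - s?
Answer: 81829276/385 ≈ 2.1254e+5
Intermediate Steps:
P(s) = -3 (P(s) = -3 + (s - s) = -3 + 0 = -3)
h(q) = q**2
f(d) = 1089 (f(d) = (-3 + 6**2)**2 = (-3 + 36)**2 = 33**2 = 1089)
(1/(f(8) + 66) - 24*18)*(-492) = (1/(1089 + 66) - 24*18)*(-492) = (1/1155 - 432)*(-492) = -498959/1155*(-492) = 81829276/385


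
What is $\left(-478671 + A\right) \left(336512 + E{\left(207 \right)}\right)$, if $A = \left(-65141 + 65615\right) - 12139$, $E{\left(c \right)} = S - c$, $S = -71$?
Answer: $-164867634624$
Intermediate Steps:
$E{\left(c \right)} = -71 - c$
$A = -11665$ ($A = 474 - 12139 = -11665$)
$\left(-478671 + A\right) \left(336512 + E{\left(207 \right)}\right) = \left(-478671 - 11665\right) \left(336512 - 278\right) = - 490336 \left(336512 - 278\right) = \left(-490336\right) 336234 = -164867634624$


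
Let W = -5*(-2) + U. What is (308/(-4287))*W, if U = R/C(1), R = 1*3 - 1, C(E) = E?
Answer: -1232/1429 ≈ -0.86214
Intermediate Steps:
R = 2 (R = 3 - 1 = 2)
U = 2 (U = 2/1 = 2*1 = 2)
W = 12 (W = -5*(-2) + 2 = 10 + 2 = 12)
(308/(-4287))*W = (308/(-4287))*12 = (308*(-1/4287))*12 = -308/4287*12 = -1232/1429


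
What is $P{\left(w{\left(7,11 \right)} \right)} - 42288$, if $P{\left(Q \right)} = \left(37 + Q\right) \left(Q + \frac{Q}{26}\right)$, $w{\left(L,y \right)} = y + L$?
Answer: $- \frac{536379}{13} \approx -41260.0$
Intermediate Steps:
$w{\left(L,y \right)} = L + y$
$P{\left(Q \right)} = \frac{27 Q \left(37 + Q\right)}{26}$ ($P{\left(Q \right)} = \left(37 + Q\right) \left(Q + Q \frac{1}{26}\right) = \left(37 + Q\right) \left(Q + \frac{Q}{26}\right) = \left(37 + Q\right) \frac{27 Q}{26} = \frac{27 Q \left(37 + Q\right)}{26}$)
$P{\left(w{\left(7,11 \right)} \right)} - 42288 = \frac{27 \left(7 + 11\right) \left(37 + \left(7 + 11\right)\right)}{26} - 42288 = \frac{27}{26} \cdot 18 \left(37 + 18\right) - 42288 = \frac{27}{26} \cdot 18 \cdot 55 - 42288 = \frac{13365}{13} - 42288 = - \frac{536379}{13}$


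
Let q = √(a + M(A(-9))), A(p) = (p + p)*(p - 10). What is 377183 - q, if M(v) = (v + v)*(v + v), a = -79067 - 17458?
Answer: 377183 - 3*√41259 ≈ 3.7657e+5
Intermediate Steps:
A(p) = 2*p*(-10 + p) (A(p) = (2*p)*(-10 + p) = 2*p*(-10 + p))
a = -96525
M(v) = 4*v² (M(v) = (2*v)*(2*v) = 4*v²)
q = 3*√41259 (q = √(-96525 + 4*(2*(-9)*(-10 - 9))²) = √(-96525 + 4*(2*(-9)*(-19))²) = √(-96525 + 4*342²) = √(-96525 + 4*116964) = √(-96525 + 467856) = √371331 = 3*√41259 ≈ 609.37)
377183 - q = 377183 - 3*√41259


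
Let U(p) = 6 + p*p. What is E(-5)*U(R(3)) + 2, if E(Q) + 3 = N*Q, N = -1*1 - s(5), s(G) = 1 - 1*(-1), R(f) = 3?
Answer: 182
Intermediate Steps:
s(G) = 2 (s(G) = 1 + 1 = 2)
N = -3 (N = -1*1 - 1*2 = -1 - 2 = -3)
U(p) = 6 + p**2
E(Q) = -3 - 3*Q
E(-5)*U(R(3)) + 2 = (-3 - 3*(-5))*(6 + 3**2) + 2 = (-3 + 15)*(6 + 9) + 2 = 12*15 + 2 = 180 + 2 = 182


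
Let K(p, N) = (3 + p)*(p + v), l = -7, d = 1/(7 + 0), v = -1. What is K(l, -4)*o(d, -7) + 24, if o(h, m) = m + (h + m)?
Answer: -2936/7 ≈ -419.43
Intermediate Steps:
d = ⅐ (d = 1/7 = ⅐ ≈ 0.14286)
K(p, N) = (-1 + p)*(3 + p) (K(p, N) = (3 + p)*(p - 1) = (3 + p)*(-1 + p) = (-1 + p)*(3 + p))
o(h, m) = h + 2*m
K(l, -4)*o(d, -7) + 24 = (-3 + (-7)² + 2*(-7))*(⅐ + 2*(-7)) + 24 = (-3 + 49 - 14)*(⅐ - 14) + 24 = 32*(-97/7) + 24 = -3104/7 + 24 = -2936/7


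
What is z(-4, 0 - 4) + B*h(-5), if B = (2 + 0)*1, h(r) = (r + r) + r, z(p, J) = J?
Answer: -34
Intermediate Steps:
h(r) = 3*r (h(r) = 2*r + r = 3*r)
B = 2 (B = 2*1 = 2)
z(-4, 0 - 4) + B*h(-5) = (0 - 4) + 2*(3*(-5)) = -4 + 2*(-15) = -4 - 30 = -34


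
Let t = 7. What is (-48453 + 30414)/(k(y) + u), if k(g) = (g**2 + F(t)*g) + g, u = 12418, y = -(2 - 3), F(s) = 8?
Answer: -18039/12428 ≈ -1.4515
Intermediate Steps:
y = 1 (y = -1*(-1) = 1)
k(g) = g**2 + 9*g (k(g) = (g**2 + 8*g) + g = g**2 + 9*g)
(-48453 + 30414)/(k(y) + u) = (-48453 + 30414)/(1*(9 + 1) + 12418) = -18039/(1*10 + 12418) = -18039/(10 + 12418) = -18039/12428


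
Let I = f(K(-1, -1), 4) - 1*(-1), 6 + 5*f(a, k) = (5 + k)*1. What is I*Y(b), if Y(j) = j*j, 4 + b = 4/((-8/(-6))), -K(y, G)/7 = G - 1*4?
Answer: 8/5 ≈ 1.6000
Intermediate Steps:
K(y, G) = 28 - 7*G (K(y, G) = -7*(G - 1*4) = -7*(G - 4) = -7*(-4 + G) = 28 - 7*G)
f(a, k) = -⅕ + k/5 (f(a, k) = -6/5 + ((5 + k)*1)/5 = -6/5 + (5 + k)/5 = -6/5 + (1 + k/5) = -⅕ + k/5)
b = -1 (b = -4 + 4/((-8/(-6))) = -4 + 4/((-8*(-⅙))) = -4 + 4/(4/3) = -4 + 4*(¾) = -4 + 3 = -1)
Y(j) = j²
I = 8/5 (I = (-⅕ + (⅕)*4) - 1*(-1) = (-⅕ + ⅘) + 1 = ⅗ + 1 = 8/5 ≈ 1.6000)
I*Y(b) = (8/5)*(-1)² = (8/5)*1 = 8/5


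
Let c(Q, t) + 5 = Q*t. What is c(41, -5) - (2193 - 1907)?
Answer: -496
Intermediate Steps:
c(Q, t) = -5 + Q*t
c(41, -5) - (2193 - 1907) = (-5 + 41*(-5)) - (2193 - 1907) = (-5 - 205) - 1*286 = -210 - 286 = -496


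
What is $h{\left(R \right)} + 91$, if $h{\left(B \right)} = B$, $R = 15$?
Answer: $106$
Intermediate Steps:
$h{\left(R \right)} + 91 = 15 + 91 = 106$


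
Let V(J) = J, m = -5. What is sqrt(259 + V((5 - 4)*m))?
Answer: sqrt(254) ≈ 15.937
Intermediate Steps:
sqrt(259 + V((5 - 4)*m)) = sqrt(259 + (5 - 4)*(-5)) = sqrt(259 + 1*(-5)) = sqrt(259 - 5) = sqrt(254)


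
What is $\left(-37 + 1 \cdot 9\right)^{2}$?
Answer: $784$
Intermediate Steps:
$\left(-37 + 1 \cdot 9\right)^{2} = \left(-37 + 9\right)^{2} = \left(-28\right)^{2} = 784$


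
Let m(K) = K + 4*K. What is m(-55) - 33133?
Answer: -33408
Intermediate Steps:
m(K) = 5*K
m(-55) - 33133 = 5*(-55) - 33133 = -275 - 33133 = -33408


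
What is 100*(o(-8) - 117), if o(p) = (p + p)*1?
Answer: -13300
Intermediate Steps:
o(p) = 2*p (o(p) = (2*p)*1 = 2*p)
100*(o(-8) - 117) = 100*(2*(-8) - 117) = 100*(-16 - 117) = 100*(-133) = -13300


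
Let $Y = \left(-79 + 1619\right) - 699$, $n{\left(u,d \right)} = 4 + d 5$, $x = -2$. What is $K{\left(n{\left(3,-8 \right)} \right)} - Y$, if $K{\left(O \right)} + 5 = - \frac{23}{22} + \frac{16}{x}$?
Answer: $- \frac{18811}{22} \approx -855.04$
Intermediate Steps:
$n{\left(u,d \right)} = 4 + 5 d$
$K{\left(O \right)} = - \frac{309}{22}$ ($K{\left(O \right)} = -5 + \left(- \frac{23}{22} + \frac{16}{-2}\right) = -5 + \left(\left(-23\right) \frac{1}{22} + 16 \left(- \frac{1}{2}\right)\right) = -5 - \frac{199}{22} = - \frac{309}{22}$)
$Y = 841$ ($Y = 1540 - 699 = 841$)
$K{\left(n{\left(3,-8 \right)} \right)} - Y = - \frac{309}{22} - 841 = - \frac{18811}{22}$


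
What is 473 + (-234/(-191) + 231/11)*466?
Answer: 2068513/191 ≈ 10830.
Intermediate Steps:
473 + (-234/(-191) + 231/11)*466 = 473 + (-234*(-1/191) + 231*(1/11))*466 = 473 + (234/191 + 21)*466 = 473 + (4245/191)*466 = 473 + 1978170/191 = 2068513/191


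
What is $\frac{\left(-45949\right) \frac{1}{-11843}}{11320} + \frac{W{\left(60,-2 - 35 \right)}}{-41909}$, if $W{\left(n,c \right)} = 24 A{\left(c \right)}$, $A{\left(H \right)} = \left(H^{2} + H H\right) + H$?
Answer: $- \frac{8688558677599}{5618436208840} \approx -1.5464$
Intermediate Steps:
$A{\left(H \right)} = H + 2 H^{2}$ ($A{\left(H \right)} = \left(H^{2} + H^{2}\right) + H = 2 H^{2} + H = H + 2 H^{2}$)
$W{\left(n,c \right)} = 24 c \left(1 + 2 c\right)$
$\frac{\left(-45949\right) \frac{1}{-11843}}{11320} + \frac{W{\left(60,-2 - 35 \right)}}{-41909} = \frac{\left(-45949\right) \frac{1}{-11843}}{11320} + \frac{24 \left(-2 - 35\right) \left(1 + 2 \left(-2 - 35\right)\right)}{-41909} = \left(-45949\right) \left(- \frac{1}{11843}\right) \frac{1}{11320} + 24 \left(-2 - 35\right) \left(1 + 2 \left(-2 - 35\right)\right) \left(- \frac{1}{41909}\right) = \frac{45949}{11843} \cdot \frac{1}{11320} + 24 \left(-37\right) \left(1 + 2 \left(-37\right)\right) \left(- \frac{1}{41909}\right) = \frac{45949}{134062760} + 24 \left(-37\right) \left(1 - 74\right) \left(- \frac{1}{41909}\right) = \frac{45949}{134062760} + 24 \left(-37\right) \left(-73\right) \left(- \frac{1}{41909}\right) = \frac{45949}{134062760} + 64824 \left(- \frac{1}{41909}\right) = \frac{45949}{134062760} - \frac{64824}{41909} = - \frac{8688558677599}{5618436208840}$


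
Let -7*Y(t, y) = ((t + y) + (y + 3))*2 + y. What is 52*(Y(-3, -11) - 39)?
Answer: -11336/7 ≈ -1619.4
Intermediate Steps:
Y(t, y) = -6/7 - 5*y/7 - 2*t/7 (Y(t, y) = -(((t + y) + (y + 3))*2 + y)/7 = -(((t + y) + (3 + y))*2 + y)/7 = -((3 + t + 2*y)*2 + y)/7 = -((6 + 2*t + 4*y) + y)/7 = -(6 + 2*t + 5*y)/7 = -6/7 - 5*y/7 - 2*t/7)
52*(Y(-3, -11) - 39) = 52*((-6/7 - 5/7*(-11) - 2/7*(-3)) - 39) = 52*((-6/7 + 55/7 + 6/7) - 39) = 52*(55/7 - 39) = 52*(-218/7) = -11336/7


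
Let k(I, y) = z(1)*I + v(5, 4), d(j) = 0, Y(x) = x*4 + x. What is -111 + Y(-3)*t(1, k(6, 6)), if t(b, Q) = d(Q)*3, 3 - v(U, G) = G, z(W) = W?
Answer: -111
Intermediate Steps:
Y(x) = 5*x (Y(x) = 4*x + x = 5*x)
v(U, G) = 3 - G
k(I, y) = -1 + I (k(I, y) = 1*I + (3 - 1*4) = I + (3 - 4) = I - 1 = -1 + I)
t(b, Q) = 0 (t(b, Q) = 0*3 = 0)
-111 + Y(-3)*t(1, k(6, 6)) = -111 + (5*(-3))*0 = -111 - 15*0 = -111 + 0 = -111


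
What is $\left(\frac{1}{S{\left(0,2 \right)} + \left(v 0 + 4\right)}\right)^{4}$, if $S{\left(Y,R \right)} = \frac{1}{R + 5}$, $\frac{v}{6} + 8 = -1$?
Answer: $\frac{2401}{707281} \approx 0.0033947$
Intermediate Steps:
$v = -54$ ($v = -48 + 6 \left(-1\right) = -48 - 6 = -54$)
$S{\left(Y,R \right)} = \frac{1}{5 + R}$
$\left(\frac{1}{S{\left(0,2 \right)} + \left(v 0 + 4\right)}\right)^{4} = \left(\frac{1}{\frac{1}{5 + 2} + \left(\left(-54\right) 0 + 4\right)}\right)^{4} = \left(\frac{1}{\frac{1}{7} + \left(0 + 4\right)}\right)^{4} = \left(\frac{1}{\frac{1}{7} + 4}\right)^{4} = \left(\frac{1}{\frac{29}{7}}\right)^{4} = \left(\frac{7}{29}\right)^{4} = \frac{2401}{707281}$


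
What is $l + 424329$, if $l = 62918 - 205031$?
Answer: $282216$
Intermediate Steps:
$l = -142113$
$l + 424329 = -142113 + 424329 = 282216$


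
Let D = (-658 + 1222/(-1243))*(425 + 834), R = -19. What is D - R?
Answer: -1031243427/1243 ≈ -8.2964e+5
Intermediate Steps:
D = -1031267044/1243 (D = (-658 + 1222*(-1/1243))*1259 = (-658 - 1222/1243)*1259 = -819116/1243*1259 = -1031267044/1243 ≈ -8.2966e+5)
D - R = -1031267044/1243 - 1*(-19) = -1031267044/1243 + 19 = -1031243427/1243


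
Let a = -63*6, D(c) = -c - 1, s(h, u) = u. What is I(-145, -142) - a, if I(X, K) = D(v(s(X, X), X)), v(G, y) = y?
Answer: 522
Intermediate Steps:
D(c) = -1 - c
I(X, K) = -1 - X
a = -378
I(-145, -142) - a = (-1 - 1*(-145)) - 1*(-378) = (-1 + 145) + 378 = 144 + 378 = 522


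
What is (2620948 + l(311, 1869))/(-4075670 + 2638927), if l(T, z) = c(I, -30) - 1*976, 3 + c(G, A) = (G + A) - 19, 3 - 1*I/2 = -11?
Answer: -2619948/1436743 ≈ -1.8235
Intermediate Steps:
I = 28 (I = 6 - 2*(-11) = 6 + 22 = 28)
c(G, A) = -22 + A + G (c(G, A) = -3 + ((G + A) - 19) = -3 + ((A + G) - 19) = -3 + (-19 + A + G) = -22 + A + G)
l(T, z) = -1000 (l(T, z) = (-22 - 30 + 28) - 1*976 = -24 - 976 = -1000)
(2620948 + l(311, 1869))/(-4075670 + 2638927) = (2620948 - 1000)/(-4075670 + 2638927) = 2619948/(-1436743) = 2619948*(-1/1436743) = -2619948/1436743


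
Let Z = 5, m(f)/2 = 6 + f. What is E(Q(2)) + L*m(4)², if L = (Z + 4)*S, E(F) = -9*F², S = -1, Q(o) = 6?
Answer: -3924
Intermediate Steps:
m(f) = 12 + 2*f (m(f) = 2*(6 + f) = 12 + 2*f)
L = -9 (L = (5 + 4)*(-1) = 9*(-1) = -9)
E(Q(2)) + L*m(4)² = -9*6² - 9*(12 + 2*4)² = -9*36 - 9*(12 + 8)² = -324 - 9*20² = -324 - 9*400 = -324 - 3600 = -3924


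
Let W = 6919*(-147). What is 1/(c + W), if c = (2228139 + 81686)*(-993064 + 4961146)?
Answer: 1/9165573988557 ≈ 1.0910e-13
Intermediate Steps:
W = -1017093
c = 9165575005650 (c = 2309825*3968082 = 9165575005650)
1/(c + W) = 1/(9165575005650 - 1017093) = 1/9165573988557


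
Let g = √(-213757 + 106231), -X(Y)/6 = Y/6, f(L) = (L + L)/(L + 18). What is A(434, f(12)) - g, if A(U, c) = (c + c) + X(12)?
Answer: -52/5 - I*√107526 ≈ -10.4 - 327.91*I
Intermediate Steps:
f(L) = 2*L/(18 + L) (f(L) = (2*L)/(18 + L) = 2*L/(18 + L))
X(Y) = -Y (X(Y) = -6*Y/6 = -Y)
A(U, c) = -12 + 2*c (A(U, c) = (c + c) - 1*12 = 2*c - 12 = -12 + 2*c)
g = I*√107526 (g = √(-107526) = I*√107526 ≈ 327.91*I)
A(434, f(12)) - g = (-12 + 2*(2*12/(18 + 12))) - I*√107526 = (-12 + 2*(2*12/30)) - I*√107526 = (-12 + 2*(2*12*(1/30))) - I*√107526 = (-12 + 2*(⅘)) - I*√107526 = (-12 + 8/5) - I*√107526 = -52/5 - I*√107526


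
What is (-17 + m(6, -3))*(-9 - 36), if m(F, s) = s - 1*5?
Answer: 1125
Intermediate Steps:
m(F, s) = -5 + s (m(F, s) = s - 5 = -5 + s)
(-17 + m(6, -3))*(-9 - 36) = (-17 + (-5 - 3))*(-9 - 36) = (-17 - 8)*(-45) = -25*(-45) = 1125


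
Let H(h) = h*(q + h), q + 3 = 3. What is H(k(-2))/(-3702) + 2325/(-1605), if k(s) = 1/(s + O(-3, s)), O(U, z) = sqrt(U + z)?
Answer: (-2295240*sqrt(5) + 573703*I)/(396114*(-I + 4*sqrt(5))) ≈ -1.4486 - 2.9828e-5*I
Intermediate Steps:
q = 0 (q = -3 + 3 = 0)
k(s) = 1/(s + sqrt(-3 + s))
H(h) = h**2 (H(h) = h*(0 + h) = h*h = h**2)
H(k(-2))/(-3702) + 2325/(-1605) = (1/(-2 + sqrt(-3 - 2)))**2/(-3702) + 2325/(-1605) = (1/(-2 + sqrt(-5)))**2*(-1/3702) + 2325*(-1/1605) = (1/(-2 + I*sqrt(5)))**2*(-1/3702) - 155/107 = -1/3702/(-2 + I*sqrt(5))**2 - 155/107 = -1/(3702*(-2 + I*sqrt(5))**2) - 155/107 = -155/107 - 1/(3702*(-2 + I*sqrt(5))**2)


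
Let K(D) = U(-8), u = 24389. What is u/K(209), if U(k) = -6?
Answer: -24389/6 ≈ -4064.8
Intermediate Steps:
K(D) = -6
u/K(209) = 24389/(-6) = 24389*(-1/6) = -24389/6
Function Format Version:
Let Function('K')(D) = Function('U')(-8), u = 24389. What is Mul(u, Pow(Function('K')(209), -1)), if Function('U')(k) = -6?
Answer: Rational(-24389, 6) ≈ -4064.8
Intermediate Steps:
Function('K')(D) = -6
Mul(u, Pow(Function('K')(209), -1)) = Mul(24389, Pow(-6, -1)) = Mul(24389, Rational(-1, 6)) = Rational(-24389, 6)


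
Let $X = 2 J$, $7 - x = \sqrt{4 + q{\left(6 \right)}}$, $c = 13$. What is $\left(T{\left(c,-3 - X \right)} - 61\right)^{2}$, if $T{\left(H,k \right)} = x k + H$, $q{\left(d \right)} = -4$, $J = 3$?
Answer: $12321$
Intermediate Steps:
$x = 7$ ($x = 7 - \sqrt{4 - 4} = 7 - \sqrt{0} = 7 - 0 = 7 + 0 = 7$)
$X = 6$ ($X = 2 \cdot 3 = 6$)
$T{\left(H,k \right)} = H + 7 k$ ($T{\left(H,k \right)} = 7 k + H = H + 7 k$)
$\left(T{\left(c,-3 - X \right)} - 61\right)^{2} = \left(\left(13 + 7 \left(-3 - 6\right)\right) - 61\right)^{2} = \left(\left(13 + 7 \left(-9\right)\right) - 61\right)^{2} = \left(\left(13 - 63\right) - 61\right)^{2} = \left(-50 - 61\right)^{2} = \left(-111\right)^{2} = 12321$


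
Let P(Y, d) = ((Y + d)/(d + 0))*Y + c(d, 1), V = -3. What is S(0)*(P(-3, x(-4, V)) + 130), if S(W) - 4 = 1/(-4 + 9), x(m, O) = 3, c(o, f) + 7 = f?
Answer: 2604/5 ≈ 520.80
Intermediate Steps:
c(o, f) = -7 + f
S(W) = 21/5 (S(W) = 4 + 1/(-4 + 9) = 4 + 1/5 = 4 + ⅕ = 21/5)
P(Y, d) = -6 + Y*(Y + d)/d (P(Y, d) = ((Y + d)/(d + 0))*Y + (-7 + 1) = ((Y + d)/d)*Y - 6 = Y*(Y + d)/d - 6 = -6 + Y*(Y + d)/d)
S(0)*(P(-3, x(-4, V)) + 130) = 21*((-6 - 3 + (-3)²/3) + 130)/5 = 21*((-6 - 3 + 9*(⅓)) + 130)/5 = 21*((-6 - 3 + 3) + 130)/5 = 21*(-6 + 130)/5 = (21/5)*124 = 2604/5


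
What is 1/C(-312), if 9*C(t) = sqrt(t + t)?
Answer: -3*I*sqrt(39)/52 ≈ -0.36029*I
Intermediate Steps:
C(t) = sqrt(2)*sqrt(t)/9 (C(t) = sqrt(t + t)/9 = sqrt(2*t)/9 = (sqrt(2)*sqrt(t))/9 = sqrt(2)*sqrt(t)/9)
1/C(-312) = 1/(sqrt(2)*sqrt(-312)/9) = 1/(sqrt(2)*(2*I*sqrt(78))/9) = 1/(4*I*sqrt(39)/9) = -3*I*sqrt(39)/52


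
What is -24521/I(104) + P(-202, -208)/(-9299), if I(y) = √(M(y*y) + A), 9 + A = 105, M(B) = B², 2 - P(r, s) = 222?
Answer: 220/9299 - 24521*√7311622/29246488 ≈ -2.2434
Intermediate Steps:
P(r, s) = -220 (P(r, s) = 2 - 1*222 = 2 - 222 = -220)
A = 96 (A = -9 + 105 = 96)
I(y) = √(96 + y⁴) (I(y) = √((y*y)² + 96) = √((y²)² + 96) = √(y⁴ + 96) = √(96 + y⁴))
-24521/I(104) + P(-202, -208)/(-9299) = -24521/√(96 + 104⁴) - 220/(-9299) = -24521/√(96 + 116985856) - 220*(-1/9299) = -24521*√7311622/29246488 + 220/9299 = 220/9299 - 24521*√7311622/29246488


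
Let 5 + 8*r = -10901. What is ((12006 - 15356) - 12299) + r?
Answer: -68049/4 ≈ -17012.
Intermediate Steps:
r = -5453/4 (r = -5/8 + (⅛)*(-10901) = -5/8 - 10901/8 = -5453/4 ≈ -1363.3)
((12006 - 15356) - 12299) + r = ((12006 - 15356) - 12299) - 5453/4 = (-3350 - 12299) - 5453/4 = -15649 - 5453/4 = -68049/4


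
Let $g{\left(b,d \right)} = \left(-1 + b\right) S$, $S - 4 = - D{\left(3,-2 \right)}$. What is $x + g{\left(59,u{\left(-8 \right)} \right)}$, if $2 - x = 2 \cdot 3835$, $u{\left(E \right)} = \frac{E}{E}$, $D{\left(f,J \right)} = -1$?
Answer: $-7378$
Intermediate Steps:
$S = 5$ ($S = 4 - -1 = 4 + 1 = 5$)
$u{\left(E \right)} = 1$
$g{\left(b,d \right)} = -5 + 5 b$ ($g{\left(b,d \right)} = \left(-1 + b\right) 5 = -5 + 5 b$)
$x = -7668$ ($x = 2 - 2 \cdot 3835 = 2 - 7670 = -7668$)
$x + g{\left(59,u{\left(-8 \right)} \right)} = -7668 + \left(-5 + 5 \cdot 59\right) = -7668 + \left(-5 + 295\right) = -7668 + 290 = -7378$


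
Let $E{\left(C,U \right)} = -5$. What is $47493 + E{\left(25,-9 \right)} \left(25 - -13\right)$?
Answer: $47303$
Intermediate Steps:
$47493 + E{\left(25,-9 \right)} \left(25 - -13\right) = 47493 - 5 \left(25 - -13\right) = 47493 - 5 \left(25 + 13\right) = 47493 - 190 = 47303$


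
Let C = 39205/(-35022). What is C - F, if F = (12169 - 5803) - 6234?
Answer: -4662109/35022 ≈ -133.12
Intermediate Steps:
C = -39205/35022 (C = 39205*(-1/35022) = -39205/35022 ≈ -1.1194)
F = 132 (F = 6366 - 6234 = 132)
C - F = -39205/35022 - 1*132 = -39205/35022 - 132 = -4662109/35022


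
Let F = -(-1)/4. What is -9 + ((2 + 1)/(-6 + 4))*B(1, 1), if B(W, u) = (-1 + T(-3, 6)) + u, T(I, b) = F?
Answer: -75/8 ≈ -9.3750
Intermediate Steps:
F = ¼ (F = -(-1)/4 = -1*(-¼) = ¼ ≈ 0.25000)
T(I, b) = ¼
B(W, u) = -¾ + u (B(W, u) = (-1 + ¼) + u = -¾ + u)
-9 + ((2 + 1)/(-6 + 4))*B(1, 1) = -9 + ((2 + 1)/(-6 + 4))*(-¾ + 1) = -9 + (3/(-2))*(¼) = -9 + (3*(-½))*(¼) = -9 - 3/2*¼ = -9 - 3/8 = -75/8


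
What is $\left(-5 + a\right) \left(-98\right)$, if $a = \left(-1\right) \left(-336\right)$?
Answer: $-32438$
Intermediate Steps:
$a = 336$
$\left(-5 + a\right) \left(-98\right) = \left(-5 + 336\right) \left(-98\right) = 331 \left(-98\right) = -32438$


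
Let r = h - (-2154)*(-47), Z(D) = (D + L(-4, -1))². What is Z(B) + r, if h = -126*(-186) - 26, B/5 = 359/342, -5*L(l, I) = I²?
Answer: -227502326111/2924100 ≈ -77803.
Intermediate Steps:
L(l, I) = -I²/5
B = 1795/342 (B = 5*(359/342) = 1795/342 ≈ 5.2485)
Z(D) = (-⅕ + D)² (Z(D) = (D - ⅕*(-1)²)² = (D - ⅕*1)² = (D - ⅕)² = (-⅕ + D)²)
h = 23410 (h = 23436 - 26 = 23410)
r = -77828 (r = 23410 - (-2154)*(-47) = 23410 - 1*101238 = 23410 - 101238 = -77828)
Z(B) + r = (-1 + 5*(1795/342))²/25 - 77828 = (-1 + 8975/342)²/25 - 77828 = (8633/342)²/25 - 77828 = (1/25)*(74528689/116964) - 77828 = 74528689/2924100 - 77828 = -227502326111/2924100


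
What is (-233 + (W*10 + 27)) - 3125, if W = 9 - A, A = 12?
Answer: -3361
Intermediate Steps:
W = -3 (W = 9 - 1*12 = 9 - 12 = -3)
(-233 + (W*10 + 27)) - 3125 = (-233 + (-3*10 + 27)) - 3125 = (-233 + (-30 + 27)) - 3125 = (-233 - 3) - 3125 = -236 - 3125 = -3361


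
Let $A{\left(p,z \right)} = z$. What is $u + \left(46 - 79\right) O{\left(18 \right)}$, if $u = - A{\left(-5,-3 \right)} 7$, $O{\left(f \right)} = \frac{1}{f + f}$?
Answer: $\frac{241}{12} \approx 20.083$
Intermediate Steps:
$O{\left(f \right)} = \frac{1}{2 f}$
$u = 21$ ($u = \left(-1\right) \left(-3\right) 7 = 3 \cdot 7 = 21$)
$u + \left(46 - 79\right) O{\left(18 \right)} = 21 + \left(46 - 79\right) \frac{1}{2 \cdot 18} = 21 - 33 \cdot \frac{1}{2} \cdot \frac{1}{18} = 21 - \frac{11}{12} = \frac{241}{12}$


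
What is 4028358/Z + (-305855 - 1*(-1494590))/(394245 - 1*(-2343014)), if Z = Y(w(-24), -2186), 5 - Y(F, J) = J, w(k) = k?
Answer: 1575609101301/856762067 ≈ 1839.0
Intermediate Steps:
Y(F, J) = 5 - J
Z = 2191 (Z = 5 - 1*(-2186) = 5 + 2186 = 2191)
4028358/Z + (-305855 - 1*(-1494590))/(394245 - 1*(-2343014)) = 4028358/2191 + (-305855 - 1*(-1494590))/(394245 - 1*(-2343014)) = 4028358*(1/2191) + (-305855 + 1494590)/(394245 + 2343014) = 4028358/2191 + 1188735/2737259 = 1575609101301/856762067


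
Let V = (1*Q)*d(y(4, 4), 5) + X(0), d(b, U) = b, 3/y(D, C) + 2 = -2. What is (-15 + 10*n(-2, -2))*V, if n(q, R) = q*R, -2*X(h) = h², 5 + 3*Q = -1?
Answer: 75/2 ≈ 37.500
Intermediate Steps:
Q = -2 (Q = -5/3 + (⅓)*(-1) = -5/3 - ⅓ = -2)
y(D, C) = -¾ (y(D, C) = 3/(-2 - 2) = 3/(-4) = 3*(-¼) = -¾)
X(h) = -h²/2
n(q, R) = R*q
V = 3/2 (V = (1*(-2))*(-¾) - ½*0² = -2*(-¾) - ½*0 = 3/2 + 0 = 3/2 ≈ 1.5000)
(-15 + 10*n(-2, -2))*V = (-15 + 10*(-2*(-2)))*(3/2) = (-15 + 10*4)*(3/2) = (-15 + 40)*(3/2) = 25*(3/2) = 75/2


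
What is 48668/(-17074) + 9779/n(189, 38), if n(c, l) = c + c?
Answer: 10612153/460998 ≈ 23.020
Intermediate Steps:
n(c, l) = 2*c
48668/(-17074) + 9779/n(189, 38) = 48668/(-17074) + 9779/((2*189)) = 48668*(-1/17074) + 9779/378 = -24334/8537 + 9779*(1/378) = -24334/8537 + 1397/54 = 10612153/460998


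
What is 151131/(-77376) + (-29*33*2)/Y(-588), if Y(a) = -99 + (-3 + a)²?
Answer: -2940017917/1501017024 ≈ -1.9587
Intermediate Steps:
151131/(-77376) + (-29*33*2)/Y(-588) = 151131/(-77376) + (-29*33*2)/(-99 + (-3 - 588)²) = 151131*(-1/77376) + (-957*2)/(-99 + (-591)²) = -50377/25792 - 1914/(-99 + 349281) = -50377/25792 - 1914/349182 = -50377/25792 - 1914*1/349182 = -50377/25792 - 319/58197 = -2940017917/1501017024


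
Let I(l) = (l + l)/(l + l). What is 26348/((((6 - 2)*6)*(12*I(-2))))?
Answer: 6587/72 ≈ 91.486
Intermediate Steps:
I(l) = 1 (I(l) = (2*l)/((2*l)) = (2*l)*(1/(2*l)) = 1)
26348/((((6 - 2)*6)*(12*I(-2)))) = 26348/((((6 - 2)*6)*(12*1))) = 26348/(((4*6)*12)) = 26348/((24*12)) = 26348/288 = 26348*(1/288) = 6587/72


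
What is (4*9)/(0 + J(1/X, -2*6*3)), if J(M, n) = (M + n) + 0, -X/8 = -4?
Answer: -1152/1151 ≈ -1.0009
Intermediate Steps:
X = 32 (X = -8*(-4) = 32)
J(M, n) = M + n
(4*9)/(0 + J(1/X, -2*6*3)) = (4*9)/(0 + (1/32 - 2*6*3)) = 36/(0 + (1/32 - 12*3)) = 36/(0 + (1/32 - 36)) = 36/(0 - 1151/32) = 36/(-1151/32) = 36*(-32/1151) = -1152/1151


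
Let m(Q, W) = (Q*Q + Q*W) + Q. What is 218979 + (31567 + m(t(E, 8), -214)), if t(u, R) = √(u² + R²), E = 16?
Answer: 250866 - 1704*√5 ≈ 2.4706e+5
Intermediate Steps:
t(u, R) = √(R² + u²)
m(Q, W) = Q + Q² + Q*W (m(Q, W) = (Q² + Q*W) + Q = Q + Q² + Q*W)
218979 + (31567 + m(t(E, 8), -214)) = 218979 + (31567 + √(8² + 16²)*(1 + √(8² + 16²) - 214)) = 218979 + (31567 + √(64 + 256)*(1 + √(64 + 256) - 214)) = 218979 + (31567 + √320*(1 + √320 - 214)) = 218979 + (31567 + (8*√5)*(1 + 8*√5 - 214)) = 218979 + (31567 + (8*√5)*(-213 + 8*√5)) = 218979 + (31567 + 8*√5*(-213 + 8*√5)) = 250546 + 8*√5*(-213 + 8*√5)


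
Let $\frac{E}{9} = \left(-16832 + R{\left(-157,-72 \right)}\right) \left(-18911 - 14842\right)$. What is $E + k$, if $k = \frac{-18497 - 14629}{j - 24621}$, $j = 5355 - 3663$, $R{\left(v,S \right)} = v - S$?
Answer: $\frac{39277342686329}{7643} \approx 5.139 \cdot 10^{9}$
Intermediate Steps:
$j = 1692$ ($j = 5355 - 3663 = 1692$)
$E = 5138995509$ ($E = 9 \left(-16832 - 85\right) \left(-18911 - 14842\right) = 9 \left(-16832 + \left(-157 + 72\right)\right) \left(-33753\right) = 9 \left(-16832 - 85\right) \left(-33753\right) = 9 \left(\left(-16917\right) \left(-33753\right)\right) = 9 \cdot 570999501 = 5138995509$)
$k = \frac{11042}{7643}$ ($k = \frac{-18497 - 14629}{1692 - 24621} = - \frac{33126}{-22929} = \left(-33126\right) \left(- \frac{1}{22929}\right) = \frac{11042}{7643} \approx 1.4447$)
$E + k = 5138995509 + \frac{11042}{7643} = \frac{39277342686329}{7643}$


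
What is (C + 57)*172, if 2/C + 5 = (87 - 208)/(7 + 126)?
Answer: 3830096/393 ≈ 9745.8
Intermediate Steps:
C = -133/393 (C = 2/(-5 + (87 - 208)/(7 + 126)) = 2/(-5 - 121/133) = 2/(-786/133) = 2*(-133/786) = -133/393 ≈ -0.33842)
(C + 57)*172 = (-133/393 + 57)*172 = (22268/393)*172 = 3830096/393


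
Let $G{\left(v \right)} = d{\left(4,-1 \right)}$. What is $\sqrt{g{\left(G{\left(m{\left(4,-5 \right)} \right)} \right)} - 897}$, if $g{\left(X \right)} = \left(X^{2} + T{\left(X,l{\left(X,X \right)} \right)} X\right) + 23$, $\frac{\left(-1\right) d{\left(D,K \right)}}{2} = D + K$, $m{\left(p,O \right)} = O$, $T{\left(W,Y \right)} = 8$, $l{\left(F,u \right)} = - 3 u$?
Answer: $i \sqrt{886} \approx 29.766 i$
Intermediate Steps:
$d{\left(D,K \right)} = - 2 D - 2 K$ ($d{\left(D,K \right)} = - 2 \left(D + K\right) = - 2 D - 2 K$)
$G{\left(v \right)} = -6$ ($G{\left(v \right)} = \left(-2\right) 4 - -2 = -8 + 2 = -6$)
$g{\left(X \right)} = 23 + X^{2} + 8 X$ ($g{\left(X \right)} = \left(X^{2} + 8 X\right) + 23 = 23 + X^{2} + 8 X$)
$\sqrt{g{\left(G{\left(m{\left(4,-5 \right)} \right)} \right)} - 897} = \sqrt{\left(23 + \left(-6\right)^{2} + 8 \left(-6\right)\right) - 897} = \sqrt{\left(23 + 36 - 48\right) - 897} = \sqrt{11 - 897} = \sqrt{-886} = i \sqrt{886}$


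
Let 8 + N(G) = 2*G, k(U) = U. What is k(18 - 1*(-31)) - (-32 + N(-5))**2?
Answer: -2451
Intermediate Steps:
N(G) = -8 + 2*G
k(18 - 1*(-31)) - (-32 + N(-5))**2 = (18 - 1*(-31)) - (-32 + (-8 + 2*(-5)))**2 = (18 + 31) - (-32 + (-8 - 10))**2 = 49 - (-32 - 18)**2 = 49 - 1*(-50)**2 = 49 - 1*2500 = 49 - 2500 = -2451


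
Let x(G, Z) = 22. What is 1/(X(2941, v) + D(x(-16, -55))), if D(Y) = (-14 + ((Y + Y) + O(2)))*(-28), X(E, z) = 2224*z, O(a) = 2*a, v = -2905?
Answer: -1/6461672 ≈ -1.5476e-7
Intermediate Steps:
D(Y) = 280 - 56*Y (D(Y) = (-14 + ((Y + Y) + 2*2))*(-28) = (-14 + (2*Y + 4))*(-28) = (-14 + (4 + 2*Y))*(-28) = (-10 + 2*Y)*(-28) = 280 - 56*Y)
1/(X(2941, v) + D(x(-16, -55))) = 1/(2224*(-2905) + (280 - 56*22)) = 1/(-6460720 + (280 - 1232)) = 1/(-6460720 - 952) = 1/(-6461672) = -1/6461672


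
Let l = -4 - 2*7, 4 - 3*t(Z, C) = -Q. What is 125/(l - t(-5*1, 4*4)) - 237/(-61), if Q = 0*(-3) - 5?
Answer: -10314/3233 ≈ -3.1902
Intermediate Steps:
Q = -5 (Q = 0 - 5 = -5)
t(Z, C) = -1/3 (t(Z, C) = 4/3 - (-1)*(-5)/3 = 4/3 - 1/3*5 = 4/3 - 5/3 = -1/3)
l = -18 (l = -4 - 14 = -18)
125/(l - t(-5*1, 4*4)) - 237/(-61) = 125/(-18 - 1*(-1/3)) - 237/(-61) = 125/(-18 + 1/3) - 237*(-1/61) = 125/(-53/3) + 237/61 = 125*(-3/53) + 237/61 = -375/53 + 237/61 = -10314/3233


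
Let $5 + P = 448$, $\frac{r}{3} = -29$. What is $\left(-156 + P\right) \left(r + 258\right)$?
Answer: $49077$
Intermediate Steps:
$r = -87$ ($r = 3 \left(-29\right) = -87$)
$P = 443$ ($P = -5 + 448 = 443$)
$\left(-156 + P\right) \left(r + 258\right) = \left(-156 + 443\right) \left(-87 + 258\right) = 287 \cdot 171 = 49077$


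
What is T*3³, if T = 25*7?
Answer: 4725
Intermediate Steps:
T = 175
T*3³ = 175*3³ = 175*27 = 4725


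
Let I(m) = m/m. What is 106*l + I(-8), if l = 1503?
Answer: 159319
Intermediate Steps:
I(m) = 1
106*l + I(-8) = 106*1503 + 1 = 159318 + 1 = 159319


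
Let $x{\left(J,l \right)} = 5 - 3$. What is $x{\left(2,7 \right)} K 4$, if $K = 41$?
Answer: $328$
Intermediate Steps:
$x{\left(J,l \right)} = 2$ ($x{\left(J,l \right)} = 5 - 3 = 2$)
$x{\left(2,7 \right)} K 4 = 2 \cdot 41 \cdot 4 = 82 \cdot 4 = 328$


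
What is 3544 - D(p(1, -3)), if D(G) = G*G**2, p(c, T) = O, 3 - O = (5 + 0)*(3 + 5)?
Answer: 54197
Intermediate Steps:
O = -37 (O = 3 - (5 + 0)*(3 + 5) = 3 - 5*8 = 3 - 1*40 = 3 - 40 = -37)
p(c, T) = -37
D(G) = G**3
3544 - D(p(1, -3)) = 3544 - 1*(-37)**3 = 3544 - 1*(-50653) = 3544 + 50653 = 54197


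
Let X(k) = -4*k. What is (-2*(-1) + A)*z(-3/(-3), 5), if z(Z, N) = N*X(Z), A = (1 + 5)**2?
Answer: -760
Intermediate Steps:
A = 36 (A = 6**2 = 36)
z(Z, N) = -4*N*Z (z(Z, N) = N*(-4*Z) = -4*N*Z)
(-2*(-1) + A)*z(-3/(-3), 5) = (-2*(-1) + 36)*(-4*5*(-3/(-3))) = (2 + 36)*(-4*5*(-3*(-1/3))) = 38*(-4*5*1) = 38*(-20) = -760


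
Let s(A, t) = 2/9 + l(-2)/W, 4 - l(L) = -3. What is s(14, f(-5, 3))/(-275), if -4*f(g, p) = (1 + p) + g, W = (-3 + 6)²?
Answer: -1/275 ≈ -0.0036364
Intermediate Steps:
l(L) = 7 (l(L) = 4 - 1*(-3) = 4 + 3 = 7)
W = 9 (W = 3² = 9)
f(g, p) = -¼ - g/4 - p/4 (f(g, p) = -((1 + p) + g)/4 = -(1 + g + p)/4 = -¼ - g/4 - p/4)
s(A, t) = 1 (s(A, t) = 2/9 + 7/9 = 1)
s(14, f(-5, 3))/(-275) = 1/(-275) = 1*(-1/275) = -1/275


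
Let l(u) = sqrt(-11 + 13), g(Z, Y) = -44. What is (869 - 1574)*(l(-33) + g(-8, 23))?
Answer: 31020 - 705*sqrt(2) ≈ 30023.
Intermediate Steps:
l(u) = sqrt(2)
(869 - 1574)*(l(-33) + g(-8, 23)) = (869 - 1574)*(sqrt(2) - 44) = -705*(-44 + sqrt(2)) = 31020 - 705*sqrt(2)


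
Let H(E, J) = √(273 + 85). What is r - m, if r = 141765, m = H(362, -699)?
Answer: 141765 - √358 ≈ 1.4175e+5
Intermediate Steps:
H(E, J) = √358
m = √358 ≈ 18.921
r - m = 141765 - √358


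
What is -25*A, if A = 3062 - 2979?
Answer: -2075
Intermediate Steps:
A = 83
-25*A = -25*83 = -2075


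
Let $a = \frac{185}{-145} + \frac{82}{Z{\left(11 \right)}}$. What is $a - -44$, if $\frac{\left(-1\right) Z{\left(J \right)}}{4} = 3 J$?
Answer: $\frac{80585}{1914} \approx 42.103$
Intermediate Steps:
$Z{\left(J \right)} = - 12 J$ ($Z{\left(J \right)} = - 4 \cdot 3 J = - 12 J$)
$a = - \frac{3631}{1914}$ ($a = \frac{185}{-145} + \frac{82}{\left(-12\right) 11} = 185 \left(- \frac{1}{145}\right) + \frac{82}{-132} = - \frac{37}{29} + 82 \left(- \frac{1}{132}\right) = - \frac{37}{29} - \frac{41}{66} = - \frac{3631}{1914} \approx -1.8971$)
$a - -44 = - \frac{3631}{1914} - -44 = - \frac{3631}{1914} + 44 = \frac{80585}{1914}$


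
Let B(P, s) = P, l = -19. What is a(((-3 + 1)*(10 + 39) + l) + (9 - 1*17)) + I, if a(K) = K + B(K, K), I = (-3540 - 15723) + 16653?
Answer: -2860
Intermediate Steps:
I = -2610 (I = -19263 + 16653 = -2610)
a(K) = 2*K (a(K) = K + K = 2*K)
a(((-3 + 1)*(10 + 39) + l) + (9 - 1*17)) + I = 2*(((-3 + 1)*(10 + 39) - 19) + (9 - 1*17)) - 2610 = 2*((-2*49 - 19) + (9 - 17)) - 2610 = 2*((-98 - 19) - 8) - 2610 = 2*(-117 - 8) - 2610 = 2*(-125) - 2610 = -250 - 2610 = -2860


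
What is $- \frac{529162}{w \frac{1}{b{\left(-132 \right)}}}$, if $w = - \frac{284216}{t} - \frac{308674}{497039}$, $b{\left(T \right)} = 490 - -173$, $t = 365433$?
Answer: $\frac{31861807693872815061}{127033051133} \approx 2.5081 \cdot 10^{8}$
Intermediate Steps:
$b{\left(T \right)} = 663$ ($b{\left(T \right)} = 490 + 173 = 663$)
$w = - \frac{254066102266}{181634452887}$ ($w = - \frac{284216}{365433} - \frac{308674}{497039} = - \frac{254066102266}{181634452887} \approx -1.3988$)
$- \frac{529162}{w \frac{1}{b{\left(-132 \right)}}} = - \frac{529162}{\left(- \frac{254066102266}{181634452887}\right) \frac{1}{663}} = - \frac{529162}{- \frac{254066102266}{120423642264081}} = \left(-529162\right) \left(- \frac{120423642264081}{254066102266}\right) = \frac{31861807693872815061}{127033051133}$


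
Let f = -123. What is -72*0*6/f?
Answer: 0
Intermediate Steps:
-72*0*6/f = -72*0*6/(-123) = -0*(-1)/123 = -72*0 = 0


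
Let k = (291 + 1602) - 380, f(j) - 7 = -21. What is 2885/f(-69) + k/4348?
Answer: -6261399/30436 ≈ -205.72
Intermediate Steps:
f(j) = -14 (f(j) = 7 - 21 = -14)
k = 1513 (k = 1893 - 380 = 1513)
2885/f(-69) + k/4348 = 2885/(-14) + 1513/4348 = 2885*(-1/14) + 1513*(1/4348) = -2885/14 + 1513/4348 = -6261399/30436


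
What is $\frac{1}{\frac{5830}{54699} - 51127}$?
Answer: $- \frac{54699}{2796589943} \approx -1.9559 \cdot 10^{-5}$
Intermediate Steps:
$\frac{1}{\frac{5830}{54699} - 51127} = \frac{1}{- \frac{2796589943}{54699}} = - \frac{54699}{2796589943}$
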